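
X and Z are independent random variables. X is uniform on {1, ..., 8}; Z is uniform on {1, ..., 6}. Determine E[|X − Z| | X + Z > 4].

P(X + Z > 4) = 7/8.
Summing |X−Z|·P(x,y) over outcomes with X + Z > 4 gives 7/3.
E[|X − Z| | X + Z > 4] = (7/3) / (7/8) = 8/3.

8/3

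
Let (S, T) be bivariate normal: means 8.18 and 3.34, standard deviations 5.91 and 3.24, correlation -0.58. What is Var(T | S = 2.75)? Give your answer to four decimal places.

For a bivariate normal, Var(T | S=x) = σ_T²(1 − ρ²).
Var(T | S=2.75) = (3.24)²·(1 − (-0.58)²) = 10.4976·0.6636 = 6.9662.

6.9662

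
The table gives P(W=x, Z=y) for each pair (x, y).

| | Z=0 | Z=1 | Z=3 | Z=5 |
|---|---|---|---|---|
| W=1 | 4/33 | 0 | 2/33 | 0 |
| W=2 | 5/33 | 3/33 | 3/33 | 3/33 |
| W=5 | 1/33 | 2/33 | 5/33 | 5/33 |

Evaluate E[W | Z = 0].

P(Z = 0) = 10/33.
Σ W·P over the event = 1·(4/33) + 2·(5/33) + 5·(1/33) = 19/33.
E[W | Z = 0] = (19/33) / (10/33) = 19/10.

19/10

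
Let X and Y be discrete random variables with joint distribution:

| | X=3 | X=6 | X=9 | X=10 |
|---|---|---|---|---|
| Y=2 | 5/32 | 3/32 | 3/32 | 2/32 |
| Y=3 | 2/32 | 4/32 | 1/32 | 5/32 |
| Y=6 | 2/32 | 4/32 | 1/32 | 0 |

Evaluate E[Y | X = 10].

P(X = 10) = 7/32.
Summing Y·P(X=x,Y=y) over the conditioning event gives 19/32.
E[Y | X = 10] = (19/32) / (7/32) = 19/7.

19/7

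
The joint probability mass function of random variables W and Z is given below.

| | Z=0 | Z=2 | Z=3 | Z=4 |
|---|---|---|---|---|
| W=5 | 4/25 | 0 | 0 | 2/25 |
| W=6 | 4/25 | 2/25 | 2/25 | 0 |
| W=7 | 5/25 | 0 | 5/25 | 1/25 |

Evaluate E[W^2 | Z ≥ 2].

122/3

P(Z ≥ 2) = 12/25.
Σ W^2·P over the event = 25·(2/25) + 36·(2/25) + 36·(2/25) + 49·(5/25) + 49·(1/25) = 488/25.
E[W^2 | Z ≥ 2] = (488/25) / (12/25) = 122/3.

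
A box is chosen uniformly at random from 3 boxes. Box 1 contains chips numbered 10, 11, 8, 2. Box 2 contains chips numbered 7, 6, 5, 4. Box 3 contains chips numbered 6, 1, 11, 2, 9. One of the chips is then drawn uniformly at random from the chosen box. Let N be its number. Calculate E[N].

E[N | box 1] = (10+11+8+2)/4 = 31/4.
E[N | box 2] = (7+6+5+4)/4 = 11/2.
E[N | box 3] = (6+1+11+2+9)/5 = 29/5.
E[N] = (1/3)·(31/4) + (1/3)·(11/2) + (1/3)·(29/5) = 127/20.

127/20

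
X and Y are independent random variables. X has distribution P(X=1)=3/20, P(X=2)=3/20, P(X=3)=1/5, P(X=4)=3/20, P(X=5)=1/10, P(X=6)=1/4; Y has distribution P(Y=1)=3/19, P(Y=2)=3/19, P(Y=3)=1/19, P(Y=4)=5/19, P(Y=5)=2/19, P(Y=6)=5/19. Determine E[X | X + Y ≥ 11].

P(X + Y ≥ 11) = 9/76.
Summing X·P(x,y) over outcomes with X + Y ≥ 11 gives 13/19.
E[X | X + Y ≥ 11] = (13/19) / (9/76) = 52/9.

52/9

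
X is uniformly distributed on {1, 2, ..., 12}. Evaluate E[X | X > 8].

Given X > 8, X is equally likely to be any of {9, 10, 11, 12}.
E[X | X > 8] = (9 + 10 + 11 + 12) / 4 = 21/2.

21/2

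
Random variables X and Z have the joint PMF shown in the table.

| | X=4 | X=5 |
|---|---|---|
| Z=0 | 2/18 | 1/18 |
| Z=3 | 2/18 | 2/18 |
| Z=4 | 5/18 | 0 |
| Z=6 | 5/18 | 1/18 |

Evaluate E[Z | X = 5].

3

P(X = 5) = 2/9.
Summing Z·P(X=x,Z=y) over the conditioning event gives 2/3.
E[Z | X = 5] = (2/3) / (2/9) = 3.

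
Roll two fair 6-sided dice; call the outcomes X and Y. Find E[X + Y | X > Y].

7

P(X > Y) = 5/12.
Summing (X+Y)·P(x,y) over outcomes with X > Y gives 35/12.
E[X + Y | X > Y] = (35/12) / (5/12) = 7.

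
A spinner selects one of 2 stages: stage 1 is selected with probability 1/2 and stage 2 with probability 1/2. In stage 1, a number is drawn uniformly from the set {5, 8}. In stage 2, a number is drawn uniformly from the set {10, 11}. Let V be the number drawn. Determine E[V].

E[V | stage 1] = (5+8)/2 = 13/2.
E[V | stage 2] = (10+11)/2 = 21/2.
E[V] = (1/2)·(13/2) + (1/2)·(21/2) = 17/2.

17/2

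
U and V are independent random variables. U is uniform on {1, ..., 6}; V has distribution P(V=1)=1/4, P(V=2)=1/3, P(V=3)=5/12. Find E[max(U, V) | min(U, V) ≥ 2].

37/9

P(min(U, V) ≥ 2) = 5/8.
Summing max(U,V)·P(x,y) over outcomes with min(U, V) ≥ 2 gives 185/72.
E[max(U, V) | min(U, V) ≥ 2] = (185/72) / (5/8) = 37/9.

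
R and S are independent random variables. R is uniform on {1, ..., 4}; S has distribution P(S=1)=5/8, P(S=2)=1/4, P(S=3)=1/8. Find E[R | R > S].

63/20

P(R > S) = 5/8.
Summing R·P(x,y) over outcomes with R > S gives 63/32.
E[R | R > S] = (63/32) / (5/8) = 63/20.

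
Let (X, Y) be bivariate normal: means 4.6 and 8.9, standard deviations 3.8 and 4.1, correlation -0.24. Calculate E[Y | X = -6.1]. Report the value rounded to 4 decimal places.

E[Y | X=x] = μ_Y + ρ(σ_Y/σ_X)(x − μ_X) for jointly normal variables.
E[Y | X=-6.1] = 8.9 + (-0.24)·(4.1/3.8)·(-6.1 − (4.6)) = 8.9 + (-0.258947)·(-10.7) = 11.6707.

11.6707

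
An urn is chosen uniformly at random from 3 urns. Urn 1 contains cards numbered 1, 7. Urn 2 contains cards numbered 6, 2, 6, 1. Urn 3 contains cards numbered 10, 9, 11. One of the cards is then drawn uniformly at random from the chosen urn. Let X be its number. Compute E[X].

E[X | urn 1] = (1+7)/2 = 4.
E[X | urn 2] = (6+2+6+1)/4 = 15/4.
E[X | urn 3] = (10+9+11)/3 = 10.
E[X] = (1/3)·(4) + (1/3)·(15/4) + (1/3)·(10) = 71/12.

71/12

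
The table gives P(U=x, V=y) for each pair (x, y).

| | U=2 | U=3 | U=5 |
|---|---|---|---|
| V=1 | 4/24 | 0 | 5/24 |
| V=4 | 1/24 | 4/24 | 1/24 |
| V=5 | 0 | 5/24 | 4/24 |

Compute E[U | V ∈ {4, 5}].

P(V ∈ {4, 5}) = 5/8.
Σ U·P over the event = 2·(1/24) + 3·(4/24) + 3·(5/24) + 5·(1/24) + 5·(4/24) = 9/4.
E[U | V ∈ {4, 5}] = (9/4) / (5/8) = 18/5.

18/5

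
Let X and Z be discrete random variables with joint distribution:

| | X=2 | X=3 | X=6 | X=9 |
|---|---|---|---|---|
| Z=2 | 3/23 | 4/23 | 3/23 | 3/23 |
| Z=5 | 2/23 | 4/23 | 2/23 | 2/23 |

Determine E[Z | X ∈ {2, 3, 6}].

10/3

P(X ∈ {2, 3, 6}) = 18/23.
Σ Z·P over the event = 2·(3/23) + 5·(2/23) + 2·(4/23) + 5·(4/23) + 2·(3/23) + 5·(2/23) = 60/23.
E[Z | X ∈ {2, 3, 6}] = (60/23) / (18/23) = 10/3.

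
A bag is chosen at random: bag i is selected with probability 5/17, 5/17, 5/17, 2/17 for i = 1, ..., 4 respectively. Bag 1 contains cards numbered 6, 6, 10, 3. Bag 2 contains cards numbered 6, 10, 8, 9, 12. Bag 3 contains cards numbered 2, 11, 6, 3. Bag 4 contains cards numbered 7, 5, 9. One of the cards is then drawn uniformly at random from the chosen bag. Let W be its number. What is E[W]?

E[W | bag 1] = (6+6+10+3)/4 = 25/4.
E[W | bag 2] = (6+10+8+9+12)/5 = 9.
E[W | bag 3] = (2+11+6+3)/4 = 11/2.
E[W | bag 4] = (7+5+9)/3 = 7.
E[W] = (5/17)·(25/4) + (5/17)·(9) + (5/17)·(11/2) + (2/17)·(7) = 471/68.

471/68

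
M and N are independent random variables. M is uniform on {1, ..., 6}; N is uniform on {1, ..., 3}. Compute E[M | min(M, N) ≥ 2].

4

Outcomes with min(M, N) ≥ 2: (2,2), (2,3), (3,2), (3,3), (4,2), (4,3), (5,2), (5,3), (6,2), (6,3), each with probability 1/18.
E[M | min(M, N) ≥ 2] = (2 + 2 + 3 + 3 + 4 + 4 + 5 + 5 + 6 + 6) / 10 = 4.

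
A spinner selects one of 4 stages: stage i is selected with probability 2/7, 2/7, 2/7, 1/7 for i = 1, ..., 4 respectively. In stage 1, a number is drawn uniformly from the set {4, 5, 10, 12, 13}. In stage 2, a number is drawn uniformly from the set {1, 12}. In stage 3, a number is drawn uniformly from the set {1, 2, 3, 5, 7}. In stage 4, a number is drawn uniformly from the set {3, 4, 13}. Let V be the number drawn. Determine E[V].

E[V | stage 1] = (4+5+10+12+13)/5 = 44/5.
E[V | stage 2] = (1+12)/2 = 13/2.
E[V | stage 3] = (1+2+3+5+7)/5 = 18/5.
E[V | stage 4] = (3+4+13)/3 = 20/3.
By the law of total expectation,
E[V] = (2/7)·(44/5) + (2/7)·(13/2) + (2/7)·(18/5) + (1/7)·(20/3) = 667/105.

667/105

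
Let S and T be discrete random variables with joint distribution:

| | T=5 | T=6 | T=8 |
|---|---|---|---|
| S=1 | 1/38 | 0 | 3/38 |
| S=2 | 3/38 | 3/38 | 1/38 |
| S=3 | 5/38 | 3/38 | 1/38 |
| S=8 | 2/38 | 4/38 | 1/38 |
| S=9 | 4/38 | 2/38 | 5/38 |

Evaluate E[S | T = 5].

74/15

P(T = 5) = 15/38.
Σ S·P over the event = 1·(1/38) + 2·(3/38) + 3·(5/38) + 8·(2/38) + 9·(4/38) = 37/19.
E[S | T = 5] = (37/19) / (15/38) = 74/15.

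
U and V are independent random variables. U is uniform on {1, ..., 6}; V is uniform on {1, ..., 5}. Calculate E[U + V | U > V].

7

P(U > V) = 1/2.
Summing (U+V)·P(x,y) over outcomes with U > V gives 7/2.
E[U + V | U > V] = (7/2) / (1/2) = 7.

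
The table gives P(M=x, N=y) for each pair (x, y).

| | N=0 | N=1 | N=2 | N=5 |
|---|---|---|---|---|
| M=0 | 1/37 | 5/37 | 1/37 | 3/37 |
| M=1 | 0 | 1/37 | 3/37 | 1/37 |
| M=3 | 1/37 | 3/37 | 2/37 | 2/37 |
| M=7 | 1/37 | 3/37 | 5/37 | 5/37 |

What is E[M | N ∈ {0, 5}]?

26/7

P(N ∈ {0, 5}) = 14/37.
Σ M·P over the event = 0·(1/37) + 0·(3/37) + 1·(1/37) + 3·(1/37) + 3·(2/37) + 7·(1/37) + 7·(5/37) = 52/37.
E[M | N ∈ {0, 5}] = (52/37) / (14/37) = 26/7.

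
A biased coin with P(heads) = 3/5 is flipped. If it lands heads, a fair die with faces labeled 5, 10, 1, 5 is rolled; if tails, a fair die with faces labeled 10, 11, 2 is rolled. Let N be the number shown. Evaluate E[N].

373/60

E[N | heads] = (5+10+1+5)/4 = 21/4.
E[N | tails] = (10+11+2)/3 = 23/3.
By the law of total expectation,
E[N] = (3/5)·(21/4) + (2/5)·(23/3) = 373/60.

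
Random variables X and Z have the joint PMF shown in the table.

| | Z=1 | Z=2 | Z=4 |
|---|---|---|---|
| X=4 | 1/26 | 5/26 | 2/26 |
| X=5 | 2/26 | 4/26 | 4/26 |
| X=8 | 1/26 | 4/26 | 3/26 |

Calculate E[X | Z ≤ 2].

94/17

P(Z ≤ 2) = 17/26.
Σ X·P over the event = 4·(1/26) + 4·(5/26) + 5·(2/26) + 5·(4/26) + 8·(1/26) + 8·(4/26) = 47/13.
E[X | Z ≤ 2] = (47/13) / (17/26) = 94/17.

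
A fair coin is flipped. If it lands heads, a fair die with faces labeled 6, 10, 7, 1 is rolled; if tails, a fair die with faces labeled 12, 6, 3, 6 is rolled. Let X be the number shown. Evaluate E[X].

E[X | heads] = (6+10+7+1)/4 = 6.
E[X | tails] = (12+6+3+6)/4 = 27/4.
By the law of total expectation,
E[X] = (1/2)·(6) + (1/2)·(27/4) = 51/8.

51/8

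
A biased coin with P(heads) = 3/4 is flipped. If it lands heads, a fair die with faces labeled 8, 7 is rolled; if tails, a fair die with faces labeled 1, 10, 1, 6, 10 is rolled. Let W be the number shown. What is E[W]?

E[W | heads] = (8+7)/2 = 15/2.
E[W | tails] = (1+10+1+6+10)/5 = 28/5.
By the law of total expectation,
E[W] = (3/4)·(15/2) + (1/4)·(28/5) = 281/40.

281/40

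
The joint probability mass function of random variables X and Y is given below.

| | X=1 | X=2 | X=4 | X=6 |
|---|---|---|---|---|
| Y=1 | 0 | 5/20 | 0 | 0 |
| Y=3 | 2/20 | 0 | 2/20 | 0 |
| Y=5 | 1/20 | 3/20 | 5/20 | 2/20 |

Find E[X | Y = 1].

2

P(Y = 1) = 1/4.
Σ X·P over the event = 2·(5/20) = 1/2.
E[X | Y = 1] = (1/2) / (1/4) = 2.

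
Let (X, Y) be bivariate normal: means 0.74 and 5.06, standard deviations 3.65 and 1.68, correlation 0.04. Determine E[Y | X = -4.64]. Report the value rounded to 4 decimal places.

4.9609

The regression of Y on X has slope ρ·σ_Y/σ_X and passes through (μ_X, μ_Y).
E[Y | X=-4.64] = 5.06 + (0.04)·(1.68/3.65)·(-4.64 − (0.74)) = 5.06 + (0.018411)·(-5.38) = 4.9609.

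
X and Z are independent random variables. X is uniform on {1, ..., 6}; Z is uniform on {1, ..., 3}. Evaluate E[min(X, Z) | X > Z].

P(X > Z) = 2/3.
Summing min(X,Z)·P(x,y) over outcomes with X > Z gives 11/9.
E[min(X, Z) | X > Z] = (11/9) / (2/3) = 11/6.

11/6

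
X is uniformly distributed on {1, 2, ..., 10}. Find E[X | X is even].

Given X is even, X is equally likely to be any of {2, 4, 6, 8, 10}.
E[X | X is even] = (2 + 4 + 6 + 8 + 10) / 5 = 6.

6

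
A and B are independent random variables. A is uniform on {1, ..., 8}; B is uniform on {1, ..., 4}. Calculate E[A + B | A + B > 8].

P(A + B > 8) = 5/16.
Summing (A+B)·P(x,y) over outcomes with A + B > 8 gives 25/8.
E[A + B | A + B > 8] = (25/8) / (5/16) = 10.

10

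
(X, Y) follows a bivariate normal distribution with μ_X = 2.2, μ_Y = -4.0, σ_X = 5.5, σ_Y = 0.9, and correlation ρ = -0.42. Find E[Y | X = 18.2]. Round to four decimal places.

-5.0996

E[Y | X=x] = μ_Y + ρ(σ_Y/σ_X)(x − μ_X) for jointly normal variables.
E[Y | X=18.2] = -4.0 + (-0.42)·(0.9/5.5)·(18.2 − (2.2)) = -4.0 + (-0.068727)·(16) = -5.0996.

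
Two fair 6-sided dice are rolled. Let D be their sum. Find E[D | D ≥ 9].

P(D ≥ 9) = 5/18.
Σ over the event: 9·1/9 + 10·1/12 + 11·1/18 + 12·1/36 = 25/9.
E[D | D ≥ 9] = (25/9) / (5/18) = 10.

10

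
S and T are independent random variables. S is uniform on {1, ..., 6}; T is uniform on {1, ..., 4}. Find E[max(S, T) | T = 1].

Outcomes with T = 1: (1,1), (2,1), (3,1), (4,1), (5,1), (6,1), each with probability 1/24.
E[max(S, T) | T = 1] = (1 + 2 + 3 + 4 + 5 + 6) / 6 = 7/2.

7/2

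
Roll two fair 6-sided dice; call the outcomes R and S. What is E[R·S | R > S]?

35/3

P(R > S) = 5/12.
Summing RS·P(x,y) over outcomes with R > S gives 175/36.
E[R·S | R > S] = (175/36) / (5/12) = 35/3.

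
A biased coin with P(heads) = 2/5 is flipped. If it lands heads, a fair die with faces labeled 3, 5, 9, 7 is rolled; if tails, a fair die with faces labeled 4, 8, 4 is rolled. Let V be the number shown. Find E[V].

E[V | heads] = (3+5+9+7)/4 = 6.
E[V | tails] = (4+8+4)/3 = 16/3.
E[V] = (2/5)·(6) + (3/5)·(16/3) = 28/5.

28/5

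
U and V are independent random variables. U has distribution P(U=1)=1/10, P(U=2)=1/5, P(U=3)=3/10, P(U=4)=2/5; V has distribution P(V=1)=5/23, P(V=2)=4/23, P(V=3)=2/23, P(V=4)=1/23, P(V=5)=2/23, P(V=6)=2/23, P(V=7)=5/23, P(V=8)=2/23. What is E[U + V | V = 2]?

P(V = 2) = 4/23.
Summing (U+V)·P(x,y) over outcomes with V = 2 gives 20/23.
E[U + V | V = 2] = (20/23) / (4/23) = 5.

5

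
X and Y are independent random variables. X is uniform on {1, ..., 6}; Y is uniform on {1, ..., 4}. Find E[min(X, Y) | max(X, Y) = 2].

4/3

Outcomes with max(X, Y) = 2: (1,2), (2,1), (2,2), each with probability 1/24.
E[min(X, Y) | max(X, Y) = 2] = (1 + 1 + 2) / 3 = 4/3.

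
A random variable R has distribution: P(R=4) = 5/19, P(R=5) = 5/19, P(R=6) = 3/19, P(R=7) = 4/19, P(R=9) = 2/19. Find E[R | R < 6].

9/2

P(R < 6) = 10/19.
Σ over the event: 4·5/19 + 5·5/19 = 45/19.
E[R | R < 6] = (45/19) / (10/19) = 9/2.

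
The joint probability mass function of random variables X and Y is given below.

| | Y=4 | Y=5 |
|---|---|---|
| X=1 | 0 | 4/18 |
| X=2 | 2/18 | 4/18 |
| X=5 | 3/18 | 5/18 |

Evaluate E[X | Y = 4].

P(Y = 4) = 5/18.
Σ X·P over the event = 2·(2/18) + 5·(3/18) = 19/18.
E[X | Y = 4] = (19/18) / (5/18) = 19/5.

19/5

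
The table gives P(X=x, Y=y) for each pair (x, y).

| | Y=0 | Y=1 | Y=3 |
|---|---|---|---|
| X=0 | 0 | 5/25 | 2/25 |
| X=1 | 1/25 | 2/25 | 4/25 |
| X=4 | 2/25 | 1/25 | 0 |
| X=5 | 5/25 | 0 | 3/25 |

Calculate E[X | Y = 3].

19/9

P(Y = 3) = 9/25.
Σ X·P over the event = 0·(2/25) + 1·(4/25) + 5·(3/25) = 19/25.
E[X | Y = 3] = (19/25) / (9/25) = 19/9.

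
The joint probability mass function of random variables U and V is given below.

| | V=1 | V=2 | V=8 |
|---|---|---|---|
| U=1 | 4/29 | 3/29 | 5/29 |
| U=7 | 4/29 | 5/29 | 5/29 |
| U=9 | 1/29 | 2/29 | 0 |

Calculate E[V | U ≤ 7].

4

P(U ≤ 7) = 26/29.
Σ V·P over the event = 1·(4/29) + 2·(3/29) + 8·(5/29) + 1·(4/29) + 2·(5/29) + 8·(5/29) = 104/29.
E[V | U ≤ 7] = (104/29) / (26/29) = 4.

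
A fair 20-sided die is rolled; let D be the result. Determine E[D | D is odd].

10

Given D is odd, D is equally likely to be any of {1, 3, 5, 7, 9, 11, 13, 15, 17, 19}.
E[D | D is odd] = (1 + 3 + 5 + 7 + 9 + 11 + 13 + 15 + 17 + 19) / 10 = 10.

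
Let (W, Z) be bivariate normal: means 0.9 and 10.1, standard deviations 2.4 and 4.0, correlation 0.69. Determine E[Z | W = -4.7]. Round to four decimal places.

E[Z | W=x] = μ_Z + ρ(σ_Z/σ_W)(x − μ_W) for jointly normal variables.
E[Z | W=-4.7] = 10.1 + (0.69)·(4.0/2.4)·(-4.7 − (0.9)) = 10.1 + (1.15)·(-5.6) = 3.6600.

3.6600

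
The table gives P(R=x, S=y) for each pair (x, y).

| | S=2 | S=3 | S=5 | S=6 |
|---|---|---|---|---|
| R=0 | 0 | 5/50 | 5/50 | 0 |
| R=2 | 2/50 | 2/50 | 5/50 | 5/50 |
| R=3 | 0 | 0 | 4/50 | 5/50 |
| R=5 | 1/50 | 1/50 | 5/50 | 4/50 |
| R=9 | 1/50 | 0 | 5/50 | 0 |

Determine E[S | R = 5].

P(R = 5) = 11/50.
Σ S·P over the event = 2·(1/50) + 3·(1/50) + 5·(5/50) + 6·(4/50) = 27/25.
E[S | R = 5] = (27/25) / (11/50) = 54/11.

54/11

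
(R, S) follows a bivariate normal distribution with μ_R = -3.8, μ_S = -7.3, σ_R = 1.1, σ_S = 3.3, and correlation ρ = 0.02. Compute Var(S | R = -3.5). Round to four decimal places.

The conditional variance in a bivariate normal is σ_S²(1 − ρ²), independent of x.
Var(S | R=-3.5) = (3.3)²·(1 − (0.02)²) = 10.89·0.9996 = 10.8856.

10.8856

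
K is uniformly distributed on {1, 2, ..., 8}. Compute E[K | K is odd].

4

Given K is odd, K is equally likely to be any of {1, 3, 5, 7}.
E[K | K is odd] = (1 + 3 + 5 + 7) / 4 = 4.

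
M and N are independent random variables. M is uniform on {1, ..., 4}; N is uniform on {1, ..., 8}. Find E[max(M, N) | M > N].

Outcomes with M > N: (2,1), (3,1), (3,2), (4,1), (4,2), (4,3), each with probability 1/32.
E[max(M, N) | M > N] = (2 + 3 + 3 + 4 + 4 + 4) / 6 = 10/3.

10/3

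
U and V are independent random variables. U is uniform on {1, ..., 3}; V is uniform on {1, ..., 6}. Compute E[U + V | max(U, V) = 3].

Outcomes with max(U, V) = 3: (1,3), (2,3), (3,1), (3,2), (3,3), each with probability 1/18.
E[U + V | max(U, V) = 3] = (4 + 5 + 4 + 5 + 6) / 5 = 24/5.

24/5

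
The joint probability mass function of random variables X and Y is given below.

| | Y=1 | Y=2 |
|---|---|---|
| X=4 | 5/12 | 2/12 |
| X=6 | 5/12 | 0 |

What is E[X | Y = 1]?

5

P(Y = 1) = 5/6.
Σ X·P over the event = 4·(5/12) + 6·(5/12) = 25/6.
E[X | Y = 1] = (25/6) / (5/6) = 5.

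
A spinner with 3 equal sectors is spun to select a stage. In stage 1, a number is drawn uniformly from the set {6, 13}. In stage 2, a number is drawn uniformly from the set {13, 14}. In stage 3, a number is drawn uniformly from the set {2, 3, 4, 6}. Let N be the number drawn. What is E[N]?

107/12

E[N | stage 1] = (6+13)/2 = 19/2.
E[N | stage 2] = (13+14)/2 = 27/2.
E[N | stage 3] = (2+3+4+6)/4 = 15/4.
By the law of total expectation,
E[N] = (1/3)·(19/2) + (1/3)·(27/2) + (1/3)·(15/4) = 107/12.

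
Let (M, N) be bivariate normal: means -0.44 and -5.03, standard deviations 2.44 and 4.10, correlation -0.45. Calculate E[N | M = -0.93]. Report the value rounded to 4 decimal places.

-4.6595

For a bivariate normal, E[N | M=x] = μ_N + ρ·(σ_N/σ_M)·(x − μ_M).
E[N | M=-0.93] = -5.03 + (-0.45)·(4.10/2.44)·(-0.93 − (-0.44)) = -5.03 + (-0.75615)·(-0.49) = -4.6595.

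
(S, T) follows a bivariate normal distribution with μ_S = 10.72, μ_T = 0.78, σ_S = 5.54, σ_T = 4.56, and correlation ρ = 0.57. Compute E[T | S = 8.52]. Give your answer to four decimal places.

E[T | S=x] = μ_T + ρ(σ_T/σ_S)(x − μ_S) for jointly normal variables.
E[T | S=8.52] = 0.78 + (0.57)·(4.56/5.54)·(8.52 − (10.72)) = 0.78 + (0.46917)·(-2.2) = -0.2522.

-0.2522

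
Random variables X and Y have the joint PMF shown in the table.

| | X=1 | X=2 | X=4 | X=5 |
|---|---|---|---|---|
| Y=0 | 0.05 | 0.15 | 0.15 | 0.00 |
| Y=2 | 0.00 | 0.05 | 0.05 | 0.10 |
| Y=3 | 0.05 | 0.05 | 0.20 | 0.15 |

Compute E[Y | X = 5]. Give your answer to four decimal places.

2.6000

P(X = 5) = 0.25.
Σ Y·P over the event = 2·(0.10) + 3·(0.15) = 0.65.
E[Y | X = 5] = (0.65) / (0.25) = 2.6000.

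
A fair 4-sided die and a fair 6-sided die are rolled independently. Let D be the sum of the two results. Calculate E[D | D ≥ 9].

28/3

P(D ≥ 9) = 1/8.
Σ over the event: 9·1/12 + 10·1/24 = 7/6.
E[D | D ≥ 9] = (7/6) / (1/8) = 28/3.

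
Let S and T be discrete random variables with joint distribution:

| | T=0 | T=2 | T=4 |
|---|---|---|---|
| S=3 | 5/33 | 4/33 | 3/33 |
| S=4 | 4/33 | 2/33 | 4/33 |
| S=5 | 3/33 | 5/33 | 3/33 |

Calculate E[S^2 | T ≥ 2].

359/21

P(T ≥ 2) = 7/11.
Summing S^2·P(S=x,T=y) over the conditioning event gives 359/33.
E[S^2 | T ≥ 2] = (359/33) / (7/11) = 359/21.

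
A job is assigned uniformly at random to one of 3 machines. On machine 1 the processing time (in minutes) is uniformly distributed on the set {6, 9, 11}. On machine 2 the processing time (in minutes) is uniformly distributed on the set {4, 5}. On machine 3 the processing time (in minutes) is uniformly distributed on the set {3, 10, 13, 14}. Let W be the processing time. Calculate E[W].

139/18

E[W | machine 1] = (6+9+11)/3 = 26/3.
E[W | machine 2] = (4+5)/2 = 9/2.
E[W | machine 3] = (3+10+13+14)/4 = 10.
By the law of total expectation,
E[W] = (1/3)·(26/3) + (1/3)·(9/2) + (1/3)·(10) = 139/18.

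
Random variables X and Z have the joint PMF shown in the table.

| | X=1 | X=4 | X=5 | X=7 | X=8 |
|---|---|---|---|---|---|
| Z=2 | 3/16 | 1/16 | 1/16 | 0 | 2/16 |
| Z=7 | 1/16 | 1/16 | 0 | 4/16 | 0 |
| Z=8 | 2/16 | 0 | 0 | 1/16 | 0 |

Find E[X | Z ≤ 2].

P(Z ≤ 2) = 7/16.
Σ X·P over the event = 1·(3/16) + 4·(1/16) + 5·(1/16) + 8·(2/16) = 7/4.
E[X | Z ≤ 2] = (7/4) / (7/16) = 4.

4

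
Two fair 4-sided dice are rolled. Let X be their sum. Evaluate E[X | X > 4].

P(X > 4) = 5/8.
Σ over the event: 5·1/4 + 6·3/16 + 7·1/8 + 8·1/16 = 15/4.
E[X | X > 4] = (15/4) / (5/8) = 6.

6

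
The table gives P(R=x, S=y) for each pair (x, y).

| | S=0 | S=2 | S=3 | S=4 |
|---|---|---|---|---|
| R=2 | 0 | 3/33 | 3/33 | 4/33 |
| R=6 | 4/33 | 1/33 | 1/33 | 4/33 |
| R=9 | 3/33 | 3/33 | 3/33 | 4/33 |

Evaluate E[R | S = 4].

17/3

P(S = 4) = 4/11.
Σ R·P over the event = 2·(4/33) + 6·(4/33) + 9·(4/33) = 68/33.
E[R | S = 4] = (68/33) / (4/11) = 17/3.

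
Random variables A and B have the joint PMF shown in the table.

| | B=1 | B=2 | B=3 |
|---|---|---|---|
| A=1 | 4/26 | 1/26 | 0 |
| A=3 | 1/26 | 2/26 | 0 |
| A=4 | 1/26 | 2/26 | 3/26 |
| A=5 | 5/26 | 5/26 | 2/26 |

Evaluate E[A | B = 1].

36/11

P(B = 1) = 11/26.
Σ A·P over the event = 1·(4/26) + 3·(1/26) + 4·(1/26) + 5·(5/26) = 18/13.
E[A | B = 1] = (18/13) / (11/26) = 36/11.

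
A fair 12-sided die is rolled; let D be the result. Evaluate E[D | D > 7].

10

Given D > 7, D is equally likely to be any of {8, 9, 10, 11, 12}.
E[D | D > 7] = (8 + 9 + 10 + 11 + 12) / 5 = 10.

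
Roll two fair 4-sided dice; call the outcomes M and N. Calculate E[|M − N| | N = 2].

1

P(N = 2) = 1/4.
Summing |M−N|·P(x,y) over outcomes with N = 2 gives 1/4.
E[|M − N| | N = 2] = (1/4) / (1/4) = 1.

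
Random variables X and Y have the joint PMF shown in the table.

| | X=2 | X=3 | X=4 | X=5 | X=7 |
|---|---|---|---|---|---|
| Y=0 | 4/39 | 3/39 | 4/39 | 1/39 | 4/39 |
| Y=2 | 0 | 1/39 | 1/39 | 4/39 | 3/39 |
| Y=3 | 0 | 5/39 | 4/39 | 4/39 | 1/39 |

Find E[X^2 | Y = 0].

41/2

P(Y = 0) = 16/39.
Σ X^2·P over the event = 4·(4/39) + 9·(3/39) + 16·(4/39) + 25·(1/39) + 49·(4/39) = 328/39.
E[X^2 | Y = 0] = (328/39) / (16/39) = 41/2.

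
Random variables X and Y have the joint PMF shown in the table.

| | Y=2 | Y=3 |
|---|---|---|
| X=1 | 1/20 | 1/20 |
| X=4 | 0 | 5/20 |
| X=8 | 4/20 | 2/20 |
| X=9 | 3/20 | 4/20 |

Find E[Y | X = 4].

P(X = 4) = 1/4.
Σ Y·P over the event = 3·(5/20) = 3/4.
E[Y | X = 4] = (3/4) / (1/4) = 3.

3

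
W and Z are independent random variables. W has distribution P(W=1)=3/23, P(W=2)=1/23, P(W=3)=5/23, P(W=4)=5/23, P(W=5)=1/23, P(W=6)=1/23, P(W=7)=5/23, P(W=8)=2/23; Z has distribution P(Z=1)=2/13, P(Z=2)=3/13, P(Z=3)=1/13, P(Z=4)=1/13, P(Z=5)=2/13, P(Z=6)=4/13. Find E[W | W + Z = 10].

179/34

P(W + Z = 10) = 34/299.
Summing W·P(x,y) over outcomes with W + Z = 10 gives 179/299.
E[W | W + Z = 10] = (179/299) / (34/299) = 179/34.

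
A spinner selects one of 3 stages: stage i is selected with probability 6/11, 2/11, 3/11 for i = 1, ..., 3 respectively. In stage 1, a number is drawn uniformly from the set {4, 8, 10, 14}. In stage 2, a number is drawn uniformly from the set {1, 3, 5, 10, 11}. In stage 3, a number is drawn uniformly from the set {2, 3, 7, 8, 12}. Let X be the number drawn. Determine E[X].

E[X | stage 1] = (4+8+10+14)/4 = 9.
E[X | stage 2] = (1+3+5+10+11)/5 = 6.
E[X | stage 3] = (2+3+7+8+12)/5 = 32/5.
By the law of total expectation,
E[X] = (6/11)·(9) + (2/11)·(6) + (3/11)·(32/5) = 426/55.

426/55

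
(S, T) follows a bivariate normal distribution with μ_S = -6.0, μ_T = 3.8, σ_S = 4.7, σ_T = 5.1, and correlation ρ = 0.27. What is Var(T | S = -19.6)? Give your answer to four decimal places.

For a bivariate normal, Var(T | S=x) = σ_T²(1 − ρ²).
Var(T | S=-19.6) = (5.1)²·(1 − (0.27)²) = 26.01·0.9271 = 24.1139.

24.1139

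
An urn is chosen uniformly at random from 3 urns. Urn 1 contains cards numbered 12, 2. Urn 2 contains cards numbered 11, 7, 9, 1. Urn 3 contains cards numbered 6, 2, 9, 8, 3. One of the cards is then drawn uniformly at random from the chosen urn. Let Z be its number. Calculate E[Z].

98/15

E[Z | urn 1] = (12+2)/2 = 7.
E[Z | urn 2] = (11+7+9+1)/4 = 7.
E[Z | urn 3] = (6+2+9+8+3)/5 = 28/5.
By the law of total expectation,
E[Z] = (1/3)·(7) + (1/3)·(7) + (1/3)·(28/5) = 98/15.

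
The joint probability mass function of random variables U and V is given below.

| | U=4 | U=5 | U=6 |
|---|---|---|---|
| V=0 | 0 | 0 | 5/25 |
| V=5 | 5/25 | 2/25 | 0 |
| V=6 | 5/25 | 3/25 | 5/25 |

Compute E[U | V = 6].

5

P(V = 6) = 13/25.
Σ U·P over the event = 4·(5/25) + 5·(3/25) + 6·(5/25) = 13/5.
E[U | V = 6] = (13/5) / (13/25) = 5.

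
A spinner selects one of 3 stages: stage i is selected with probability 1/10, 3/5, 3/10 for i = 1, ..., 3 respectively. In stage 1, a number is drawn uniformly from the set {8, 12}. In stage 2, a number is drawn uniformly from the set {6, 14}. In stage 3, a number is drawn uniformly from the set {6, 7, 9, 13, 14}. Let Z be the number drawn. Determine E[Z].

E[Z | stage 1] = (8+12)/2 = 10.
E[Z | stage 2] = (6+14)/2 = 10.
E[Z | stage 3] = (6+7+9+13+14)/5 = 49/5.
By the law of total expectation,
E[Z] = (1/10)·(10) + (3/5)·(10) + (3/10)·(49/5) = 497/50.

497/50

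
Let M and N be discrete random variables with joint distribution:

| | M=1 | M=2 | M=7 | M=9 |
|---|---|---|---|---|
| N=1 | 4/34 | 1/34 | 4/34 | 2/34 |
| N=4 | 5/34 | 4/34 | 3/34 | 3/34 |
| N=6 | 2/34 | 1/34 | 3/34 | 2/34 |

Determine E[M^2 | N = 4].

P(N = 4) = 15/34.
Summing M^2·P(M=x,N=y) over the conditioning event gives 411/34.
E[M^2 | N = 4] = (411/34) / (15/34) = 137/5.

137/5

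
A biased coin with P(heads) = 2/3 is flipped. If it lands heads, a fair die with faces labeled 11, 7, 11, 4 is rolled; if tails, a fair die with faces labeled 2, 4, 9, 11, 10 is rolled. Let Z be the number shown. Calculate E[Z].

E[Z | heads] = (11+7+11+4)/4 = 33/4.
E[Z | tails] = (2+4+9+11+10)/5 = 36/5.
E[Z] = (2/3)·(33/4) + (1/3)·(36/5) = 79/10.

79/10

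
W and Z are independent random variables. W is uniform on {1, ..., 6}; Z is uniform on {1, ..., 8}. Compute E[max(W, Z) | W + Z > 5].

112/19

P(W + Z > 5) = 19/24.
Summing max(W,Z)·P(x,y) over outcomes with W + Z > 5 gives 14/3.
E[max(W, Z) | W + Z > 5] = (14/3) / (19/24) = 112/19.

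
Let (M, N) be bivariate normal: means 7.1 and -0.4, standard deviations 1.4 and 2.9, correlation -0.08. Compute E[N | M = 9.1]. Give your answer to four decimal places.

-0.7314

For a bivariate normal, E[N | M=x] = μ_N + ρ·(σ_N/σ_M)·(x − μ_M).
E[N | M=9.1] = -0.4 + (-0.08)·(2.9/1.4)·(9.1 − (7.1)) = -0.4 + (-0.16571)·(2) = -0.7314.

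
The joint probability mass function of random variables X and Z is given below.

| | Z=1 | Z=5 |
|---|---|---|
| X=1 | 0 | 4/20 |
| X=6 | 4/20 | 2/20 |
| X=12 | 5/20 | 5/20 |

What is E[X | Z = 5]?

P(Z = 5) = 11/20.
Σ X·P over the event = 1·(4/20) + 6·(2/20) + 12·(5/20) = 19/5.
E[X | Z = 5] = (19/5) / (11/20) = 76/11.

76/11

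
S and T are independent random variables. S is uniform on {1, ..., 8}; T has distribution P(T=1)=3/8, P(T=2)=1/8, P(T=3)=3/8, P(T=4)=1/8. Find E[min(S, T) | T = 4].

13/4

P(T = 4) = 1/8.
Summing min(S,T)·P(x,y) over outcomes with T = 4 gives 13/32.
E[min(S, T) | T = 4] = (13/32) / (1/8) = 13/4.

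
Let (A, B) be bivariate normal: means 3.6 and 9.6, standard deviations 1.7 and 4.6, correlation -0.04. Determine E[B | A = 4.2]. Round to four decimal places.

For a bivariate normal, E[B | A=x] = μ_B + ρ·(σ_B/σ_A)·(x − μ_A).
E[B | A=4.2] = 9.6 + (-0.04)·(4.6/1.7)·(4.2 − (3.6)) = 9.6 + (-0.10824)·(0.6) = 9.5351.

9.5351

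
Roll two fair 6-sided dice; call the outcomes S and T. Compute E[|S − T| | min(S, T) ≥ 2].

P(min(S, T) ≥ 2) = 25/36.
Summing |S−T|·P(x,y) over outcomes with min(S, T) ≥ 2 gives 10/9.
E[|S − T| | min(S, T) ≥ 2] = (10/9) / (25/36) = 8/5.

8/5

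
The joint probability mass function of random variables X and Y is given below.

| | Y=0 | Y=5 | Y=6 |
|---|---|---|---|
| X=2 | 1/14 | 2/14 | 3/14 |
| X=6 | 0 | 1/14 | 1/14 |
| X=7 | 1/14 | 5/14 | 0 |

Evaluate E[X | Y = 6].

3

P(Y = 6) = 2/7.
Σ X·P over the event = 2·(3/14) + 6·(1/14) = 6/7.
E[X | Y = 6] = (6/7) / (2/7) = 3.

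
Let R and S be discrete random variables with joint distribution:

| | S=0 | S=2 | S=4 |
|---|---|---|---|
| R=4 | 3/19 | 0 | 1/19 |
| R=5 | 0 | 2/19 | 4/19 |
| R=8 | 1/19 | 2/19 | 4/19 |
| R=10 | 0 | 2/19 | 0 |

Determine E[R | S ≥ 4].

P(S ≥ 4) = 9/19.
Σ R·P over the event = 4·(1/19) + 5·(4/19) + 8·(4/19) = 56/19.
E[R | S ≥ 4] = (56/19) / (9/19) = 56/9.

56/9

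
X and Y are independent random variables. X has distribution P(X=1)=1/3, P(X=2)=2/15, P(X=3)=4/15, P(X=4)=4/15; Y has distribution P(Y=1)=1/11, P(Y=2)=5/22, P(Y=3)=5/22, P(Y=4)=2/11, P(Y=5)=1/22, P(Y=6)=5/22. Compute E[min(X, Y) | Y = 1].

P(Y = 1) = 1/11.
Summing min(X,Y)·P(x,y) over outcomes with Y = 1 gives 1/11.
E[min(X, Y) | Y = 1] = (1/11) / (1/11) = 1.

1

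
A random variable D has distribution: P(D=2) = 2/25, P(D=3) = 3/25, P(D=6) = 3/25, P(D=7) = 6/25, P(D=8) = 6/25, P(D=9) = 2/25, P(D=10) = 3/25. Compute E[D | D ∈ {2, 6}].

P(D ∈ {2, 6}) = 1/5.
Σ over the event: 2·2/25 + 6·3/25 = 22/25.
E[D | D ∈ {2, 6}] = (22/25) / (1/5) = 22/5.

22/5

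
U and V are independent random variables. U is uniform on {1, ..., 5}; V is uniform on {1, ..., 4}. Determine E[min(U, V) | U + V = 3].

1

Outcomes with U + V = 3: (1,2), (2,1), each with probability 1/20.
E[min(U, V) | U + V = 3] = (1 + 1) / 2 = 1.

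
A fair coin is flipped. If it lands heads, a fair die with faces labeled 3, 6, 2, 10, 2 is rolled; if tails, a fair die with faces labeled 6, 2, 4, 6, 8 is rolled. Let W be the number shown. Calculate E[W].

E[W | heads] = (3+6+2+10+2)/5 = 23/5.
E[W | tails] = (6+2+4+6+8)/5 = 26/5.
E[W] = (1/2)·(23/5) + (1/2)·(26/5) = 49/10.

49/10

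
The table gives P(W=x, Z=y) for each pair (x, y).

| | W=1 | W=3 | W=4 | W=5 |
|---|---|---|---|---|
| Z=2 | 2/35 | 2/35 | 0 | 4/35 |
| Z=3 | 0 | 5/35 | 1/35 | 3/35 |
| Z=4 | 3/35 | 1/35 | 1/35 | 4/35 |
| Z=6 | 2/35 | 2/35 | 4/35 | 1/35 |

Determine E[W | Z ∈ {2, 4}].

P(Z ∈ {2, 4}) = 17/35.
Σ W·P over the event = 1·(2/35) + 1·(3/35) + 3·(2/35) + 3·(1/35) + 4·(1/35) + 5·(4/35) + 5·(4/35) = 58/35.
E[W | Z ∈ {2, 4}] = (58/35) / (17/35) = 58/17.

58/17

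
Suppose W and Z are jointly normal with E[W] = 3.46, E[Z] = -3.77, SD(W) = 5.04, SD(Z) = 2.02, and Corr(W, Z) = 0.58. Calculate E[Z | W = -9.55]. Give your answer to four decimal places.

-6.7943

For a bivariate normal, E[Z | W=x] = μ_Z + ρ·(σ_Z/σ_W)·(x − μ_W).
E[Z | W=-9.55] = -3.77 + (0.58)·(2.02/5.04)·(-9.55 − (3.46)) = -3.77 + (0.23246)·(-13.01) = -6.7943.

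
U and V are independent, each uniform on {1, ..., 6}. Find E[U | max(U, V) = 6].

51/11

P(max(U, V) = 6) = 11/36.
Summing U·P(x,y) over outcomes with max(U, V) = 6 gives 17/12.
E[U | max(U, V) = 6] = (17/12) / (11/36) = 51/11.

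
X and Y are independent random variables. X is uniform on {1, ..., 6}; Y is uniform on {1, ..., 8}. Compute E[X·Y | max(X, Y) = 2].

8/3

P(max(X, Y) = 2) = 1/16.
Summing XY·P(x,y) over outcomes with max(X, Y) = 2 gives 1/6.
E[X·Y | max(X, Y) = 2] = (1/6) / (1/16) = 8/3.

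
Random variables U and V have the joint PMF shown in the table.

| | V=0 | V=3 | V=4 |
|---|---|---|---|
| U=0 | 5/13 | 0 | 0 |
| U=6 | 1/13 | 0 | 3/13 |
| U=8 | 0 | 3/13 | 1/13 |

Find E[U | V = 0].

P(V = 0) = 6/13.
Summing U·P(U=x,V=y) over the conditioning event gives 6/13.
E[U | V = 0] = (6/13) / (6/13) = 1.

1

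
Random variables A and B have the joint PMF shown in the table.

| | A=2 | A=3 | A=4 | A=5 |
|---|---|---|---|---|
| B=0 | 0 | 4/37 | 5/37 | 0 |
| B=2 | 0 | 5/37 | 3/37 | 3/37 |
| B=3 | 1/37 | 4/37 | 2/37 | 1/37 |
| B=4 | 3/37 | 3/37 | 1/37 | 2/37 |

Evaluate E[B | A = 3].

17/8

P(A = 3) = 16/37.
Σ B·P over the event = 0·(4/37) + 2·(5/37) + 3·(4/37) + 4·(3/37) = 34/37.
E[B | A = 3] = (34/37) / (16/37) = 17/8.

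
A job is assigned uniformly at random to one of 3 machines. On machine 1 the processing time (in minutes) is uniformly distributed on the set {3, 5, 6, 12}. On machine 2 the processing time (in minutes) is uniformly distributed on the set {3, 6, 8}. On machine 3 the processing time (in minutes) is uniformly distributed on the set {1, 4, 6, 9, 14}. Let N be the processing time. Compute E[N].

569/90

E[N | machine 1] = (3+5+6+12)/4 = 13/2.
E[N | machine 2] = (3+6+8)/3 = 17/3.
E[N | machine 3] = (1+4+6+9+14)/5 = 34/5.
E[N] = (1/3)·(13/2) + (1/3)·(17/3) + (1/3)·(34/5) = 569/90.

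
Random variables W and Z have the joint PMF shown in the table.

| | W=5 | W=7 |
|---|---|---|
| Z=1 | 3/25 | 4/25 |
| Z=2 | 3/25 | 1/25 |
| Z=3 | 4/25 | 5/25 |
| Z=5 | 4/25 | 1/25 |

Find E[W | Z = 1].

P(Z = 1) = 7/25.
Σ W·P over the event = 5·(3/25) + 7·(4/25) = 43/25.
E[W | Z = 1] = (43/25) / (7/25) = 43/7.

43/7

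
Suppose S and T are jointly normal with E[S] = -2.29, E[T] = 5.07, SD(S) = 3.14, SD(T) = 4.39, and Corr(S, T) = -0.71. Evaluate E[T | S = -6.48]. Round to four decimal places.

9.2292

The regression of T on S has slope ρ·σ_T/σ_S and passes through (μ_S, μ_T).
E[T | S=-6.48] = 5.07 + (-0.71)·(4.39/3.14)·(-6.48 − (-2.29)) = 5.07 + (-0.99264)·(-4.19) = 9.2292.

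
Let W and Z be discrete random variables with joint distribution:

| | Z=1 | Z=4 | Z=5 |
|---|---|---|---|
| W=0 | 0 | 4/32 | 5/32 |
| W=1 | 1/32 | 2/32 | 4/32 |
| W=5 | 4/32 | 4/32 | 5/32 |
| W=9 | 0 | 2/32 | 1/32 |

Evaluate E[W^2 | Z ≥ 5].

14

P(Z ≥ 5) = 15/32.
Σ W^2·P over the event = 0·(5/32) + 1·(4/32) + 25·(5/32) + 81·(1/32) = 105/16.
E[W^2 | Z ≥ 5] = (105/16) / (15/32) = 14.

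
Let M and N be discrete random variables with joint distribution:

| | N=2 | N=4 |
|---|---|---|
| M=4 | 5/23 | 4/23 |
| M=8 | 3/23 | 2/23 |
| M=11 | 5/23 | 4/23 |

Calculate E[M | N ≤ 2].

P(N ≤ 2) = 13/23.
Σ M·P over the event = 4·(5/23) + 8·(3/23) + 11·(5/23) = 99/23.
E[M | N ≤ 2] = (99/23) / (13/23) = 99/13.

99/13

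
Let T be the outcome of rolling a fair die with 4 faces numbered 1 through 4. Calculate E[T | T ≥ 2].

Given T ≥ 2, T is equally likely to be any of {2, 3, 4}.
E[T | T ≥ 2] = (2 + 3 + 4) / 3 = 3.

3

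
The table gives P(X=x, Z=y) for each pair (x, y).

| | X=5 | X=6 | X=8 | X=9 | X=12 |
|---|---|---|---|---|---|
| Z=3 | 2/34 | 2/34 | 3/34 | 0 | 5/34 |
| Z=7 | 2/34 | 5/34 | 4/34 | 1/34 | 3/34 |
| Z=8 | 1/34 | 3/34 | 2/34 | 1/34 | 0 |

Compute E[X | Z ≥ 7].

15/2

P(Z ≥ 7) = 11/17.
Summing X·P(X=x,Z=y) over the conditioning event gives 165/34.
E[X | Z ≥ 7] = (165/34) / (11/17) = 15/2.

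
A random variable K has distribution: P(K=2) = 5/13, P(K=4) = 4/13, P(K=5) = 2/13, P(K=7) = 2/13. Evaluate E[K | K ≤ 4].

P(K ≤ 4) = 9/13.
Σ over the event: 2·5/13 + 4·4/13 = 2.
E[K | K ≤ 4] = (2) / (9/13) = 26/9.

26/9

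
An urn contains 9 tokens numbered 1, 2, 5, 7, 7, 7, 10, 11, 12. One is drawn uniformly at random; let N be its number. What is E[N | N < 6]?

P(N < 6) = 1/3.
Σ over the event: 1·1/9 + 2·1/9 + 5·1/9 = 8/9.
E[N | N < 6] = (8/9) / (1/3) = 8/3.

8/3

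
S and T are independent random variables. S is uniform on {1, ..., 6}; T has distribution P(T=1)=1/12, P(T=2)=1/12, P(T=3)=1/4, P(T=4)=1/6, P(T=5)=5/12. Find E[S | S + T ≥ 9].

115/22

P(S + T ≥ 9) = 11/36.
Summing S·P(x,y) over outcomes with S + T ≥ 9 gives 115/72.
E[S | S + T ≥ 9] = (115/72) / (11/36) = 115/22.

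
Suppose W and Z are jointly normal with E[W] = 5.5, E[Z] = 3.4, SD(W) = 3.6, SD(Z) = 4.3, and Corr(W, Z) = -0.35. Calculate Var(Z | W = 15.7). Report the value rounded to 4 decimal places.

16.2250

Var(Z | W=x) = (1 − ρ²)·σ_Z².
Var(Z | W=15.7) = (4.3)²·(1 − (-0.35)²) = 18.49·0.8775 = 16.2250.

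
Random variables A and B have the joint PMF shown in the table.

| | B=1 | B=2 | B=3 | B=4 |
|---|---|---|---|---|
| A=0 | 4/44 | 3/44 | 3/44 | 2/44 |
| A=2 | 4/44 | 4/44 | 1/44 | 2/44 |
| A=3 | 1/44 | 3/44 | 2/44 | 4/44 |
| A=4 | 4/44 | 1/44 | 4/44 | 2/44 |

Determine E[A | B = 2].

21/11

P(B = 2) = 1/4.
Summing A·P(A=x,B=y) over the conditioning event gives 21/44.
E[A | B = 2] = (21/44) / (1/4) = 21/11.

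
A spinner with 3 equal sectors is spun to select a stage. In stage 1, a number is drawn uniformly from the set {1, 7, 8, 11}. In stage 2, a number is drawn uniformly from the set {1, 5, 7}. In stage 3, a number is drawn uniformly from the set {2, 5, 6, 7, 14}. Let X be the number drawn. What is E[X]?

E[X | stage 1] = (1+7+8+11)/4 = 27/4.
E[X | stage 2] = (1+5+7)/3 = 13/3.
E[X | stage 3] = (2+5+6+7+14)/5 = 34/5.
By the law of total expectation,
E[X] = (1/3)·(27/4) + (1/3)·(13/3) + (1/3)·(34/5) = 1073/180.

1073/180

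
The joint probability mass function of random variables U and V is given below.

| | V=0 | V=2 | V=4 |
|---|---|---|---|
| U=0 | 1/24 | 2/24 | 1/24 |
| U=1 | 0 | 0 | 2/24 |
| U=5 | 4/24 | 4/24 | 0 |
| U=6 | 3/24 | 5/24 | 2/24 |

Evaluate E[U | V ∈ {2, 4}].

4

P(V ∈ {2, 4}) = 2/3.
Summing U·P(U=x,V=y) over the conditioning event gives 8/3.
E[U | V ∈ {2, 4}] = (8/3) / (2/3) = 4.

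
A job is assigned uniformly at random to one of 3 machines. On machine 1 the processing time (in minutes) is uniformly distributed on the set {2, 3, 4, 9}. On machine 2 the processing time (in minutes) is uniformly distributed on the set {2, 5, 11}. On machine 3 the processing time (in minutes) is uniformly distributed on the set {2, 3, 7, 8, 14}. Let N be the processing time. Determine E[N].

E[N | machine 1] = (2+3+4+9)/4 = 9/2.
E[N | machine 2] = (2+5+11)/3 = 6.
E[N | machine 3] = (2+3+7+8+14)/5 = 34/5.
By the law of total expectation,
E[N] = (1/3)·(9/2) + (1/3)·(6) + (1/3)·(34/5) = 173/30.

173/30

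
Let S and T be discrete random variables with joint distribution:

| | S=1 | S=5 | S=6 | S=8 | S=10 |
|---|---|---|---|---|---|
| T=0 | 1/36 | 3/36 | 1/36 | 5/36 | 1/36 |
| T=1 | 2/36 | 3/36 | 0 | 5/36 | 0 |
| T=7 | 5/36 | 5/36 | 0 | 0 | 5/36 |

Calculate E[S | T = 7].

P(T = 7) = 5/12.
Σ S·P over the event = 1·(5/36) + 5·(5/36) + 10·(5/36) = 20/9.
E[S | T = 7] = (20/9) / (5/12) = 16/3.

16/3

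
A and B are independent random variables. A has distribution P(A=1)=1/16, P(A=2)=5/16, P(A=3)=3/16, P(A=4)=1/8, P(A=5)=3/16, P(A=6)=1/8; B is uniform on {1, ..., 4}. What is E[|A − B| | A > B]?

P(A > B) = 37/64.
Summing |A−B|·P(x,y) over outcomes with A > B gives 21/16.
E[|A − B| | A > B] = (21/16) / (37/64) = 84/37.

84/37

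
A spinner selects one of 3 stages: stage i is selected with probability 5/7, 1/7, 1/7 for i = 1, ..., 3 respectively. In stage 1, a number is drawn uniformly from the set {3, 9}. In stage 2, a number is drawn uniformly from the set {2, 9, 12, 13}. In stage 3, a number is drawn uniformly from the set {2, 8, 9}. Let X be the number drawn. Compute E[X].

136/21

E[X | stage 1] = (3+9)/2 = 6.
E[X | stage 2] = (2+9+12+13)/4 = 9.
E[X | stage 3] = (2+8+9)/3 = 19/3.
E[X] = (5/7)·(6) + (1/7)·(9) + (1/7)·(19/3) = 136/21.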